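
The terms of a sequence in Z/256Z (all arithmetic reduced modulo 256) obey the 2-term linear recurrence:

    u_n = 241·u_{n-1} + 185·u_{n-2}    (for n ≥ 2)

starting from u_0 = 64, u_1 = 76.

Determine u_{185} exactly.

188

u_2 = 241·76 + 185·64 = 204
u_3 = 241·204 + 185·76 = 248
u_4 = 241·248 + 185·204 = 228
u_5 = 241·228 + 185·248 = 220
u_6 = 241·220 + 185·228 = 224
u_7 = 241·224 + 185·220 = 220
Continuing the recurrence:
  u_8 = 252;  u_9 = 56;  u_10 = 212;  u_11 = 12;  u_12 = 128;  u_13 = 44
  u_14 = 236;  u_15 = 248;  u_16 = 4;  u_17 = 252;  u_18 = 32;  u_19 = 60
  u_20 = 156;  u_21 = 56;  u_22 = 116;  u_23 = 172;  u_24 = 192;  u_25 = 12
  u_26 = 12;  u_27 = 248;  u_28 = 36;  u_29 = 28;  u_30 = 96;  u_31 = 156
  u_32 = 60;  u_33 = 56;  u_34 = 20;  u_35 = 76;  u_36 = 0;  u_37 = 236
  u_38 = 44;  u_39 = 248;  u_40 = 68;  u_41 = 60;  u_42 = 160;  u_43 = 252
  u_44 = 220;  u_45 = 56;  u_46 = 180;  u_47 = 236;  u_48 = 64;  u_49 = 204
  u_50 = 76;  u_51 = 248;  u_52 = 100;  u_53 = 92;  u_54 = 224;  u_55 = 92
  u_56 = 124;  u_57 = 56;  u_58 = 84;  u_59 = 140;  u_60 = 128;  u_61 = 172
  u_62 = 108;  u_63 = 248;  u_64 = 132;  u_65 = 124;  u_66 = 32;  u_67 = 188
  u_68 = 28;  u_69 = 56;  u_70 = 244;  u_71 = 44;  u_72 = 192;  u_73 = 140
  u_74 = 140;  u_75 = 248;  u_76 = 164;  u_77 = 156;  u_78 = 96;  u_79 = 28
  u_80 = 188;  u_81 = 56;  u_82 = 148;  u_83 = 204;  u_84 = 0;  u_85 = 108
  u_86 = 172;  u_87 = 248;  u_88 = 196;  u_89 = 188;  u_90 = 160;  u_91 = 124
  u_92 = 92;  u_93 = 56;  u_94 = 52;  u_95 = 108;  u_96 = 64;  u_97 = 76
  u_98 = 204;  u_99 = 248;  u_100 = 228;  u_101 = 220;  u_102 = 224;  u_103 = 220
  u_104 = 252;  u_105 = 56;  u_106 = 212;  u_107 = 12;  u_108 = 128;  u_109 = 44
  u_110 = 236;  u_111 = 248;  u_112 = 4;  u_113 = 252;  u_114 = 32;  u_115 = 60
  u_116 = 156;  u_117 = 56;  u_118 = 116;  u_119 = 172;  u_120 = 192;  u_121 = 12
  u_122 = 12;  u_123 = 248;  u_124 = 36;  u_125 = 28;  u_126 = 96;  u_127 = 156
  u_128 = 60;  u_129 = 56;  u_130 = 20;  u_131 = 76;  u_132 = 0;  u_133 = 236
  u_134 = 44;  u_135 = 248;  u_136 = 68;  u_137 = 60;  u_138 = 160;  u_139 = 252
  u_140 = 220;  u_141 = 56;  u_142 = 180;  u_143 = 236;  u_144 = 64;  u_145 = 204
  u_146 = 76;  u_147 = 248;  u_148 = 100;  u_149 = 92;  u_150 = 224;  u_151 = 92
  u_152 = 124;  u_153 = 56;  u_154 = 84;  u_155 = 140;  u_156 = 128;  u_157 = 172
  u_158 = 108;  u_159 = 248;  u_160 = 132;  u_161 = 124;  u_162 = 32;  u_163 = 188
  u_164 = 28;  u_165 = 56;  u_166 = 244;  u_167 = 44;  u_168 = 192;  u_169 = 140
  u_170 = 140;  u_171 = 248;  u_172 = 164;  u_173 = 156;  u_174 = 96;  u_175 = 28
  u_176 = 188;  u_177 = 56;  u_178 = 148;  u_179 = 204;  u_180 = 0;  u_181 = 108
  u_182 = 172;  u_183 = 248
u_184 = 241·248 + 185·172 = 196
u_185 = 241·196 + 185·248 = 188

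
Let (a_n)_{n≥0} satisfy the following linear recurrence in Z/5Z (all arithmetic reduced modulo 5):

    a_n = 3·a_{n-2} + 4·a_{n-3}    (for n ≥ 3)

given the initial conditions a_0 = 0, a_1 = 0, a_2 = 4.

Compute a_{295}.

a_3 = 0·4 + 3·0 + 4·0 = 0
a_4 = 0·0 + 3·4 + 4·0 = 2
a_5 = 0·2 + 3·0 + 4·4 = 1
a_6 = 0·1 + 3·2 + 4·0 = 1
a_7 = 0·1 + 3·1 + 4·2 = 1
a_8 = 0·1 + 3·1 + 4·1 = 2
a_9 = 0·2 + 3·1 + 4·1 = 2
a_10 = 0·2 + 3·2 + 4·1 = 0
a_11 = 0·0 + 3·2 + 4·2 = 4
a_12 = 0·4 + 3·0 + 4·2 = 3
a_13 = 0·3 + 3·4 + 4·0 = 2
a_14 = 0·2 + 3·3 + 4·4 = 0
a_15 = 0·0 + 3·2 + 4·3 = 3
a_16 = 0·3 + 3·0 + 4·2 = 3
a_17 = 0·3 + 3·3 + 4·0 = 4
a_18 = 0·4 + 3·3 + 4·3 = 1
a_19 = 0·1 + 3·4 + 4·3 = 4
a_20 = 0·4 + 3·1 + 4·4 = 4
a_21 = 0·4 + 3·4 + 4·1 = 1
a_22 = 0·1 + 3·4 + 4·4 = 3
a_23 = 0·3 + 3·1 + 4·4 = 4
a_24 = 0·4 + 3·3 + 4·1 = 3
a_25 = 0·3 + 3·4 + 4·3 = 4
a_26 = 0·4 + 3·3 + 4·4 = 0
a_27 = 0·0 + 3·4 + 4·3 = 4
a_28 = 0·4 + 3·0 + 4·4 = 1
a_29 = 0·1 + 3·4 + 4·0 = 2
a_30 = 0·2 + 3·1 + 4·4 = 4
a_31 = 0·4 + 3·2 + 4·1 = 0
a_32 = 0·0 + 3·4 + 4·2 = 0
a_33 = 0·0 + 3·0 + 4·4 = 1
a_34 = 0·1 + 3·0 + 4·0 = 0
a_35 = 0·0 + 3·1 + 4·0 = 3
a_36 = 0·3 + 3·0 + 4·1 = 4
a_37 = 0·4 + 3·3 + 4·0 = 4
a_38 = 0·4 + 3·4 + 4·3 = 4
a_39 = 0·4 + 3·4 + 4·4 = 3
a_40 = 0·3 + 3·4 + 4·4 = 3
a_41 = 0·3 + 3·3 + 4·4 = 0
a_42 = 0·0 + 3·3 + 4·3 = 1
a_43 = 0·1 + 3·0 + 4·3 = 2
a_44 = 0·2 + 3·1 + 4·0 = 3
a_45 = 0·3 + 3·2 + 4·1 = 0
a_46 = 0·0 + 3·3 + 4·2 = 2
a_47 = 0·2 + 3·0 + 4·3 = 2
a_48 = 0·2 + 3·2 + 4·0 = 1
a_49 = 0·1 + 3·2 + 4·2 = 4
a_50 = 0·4 + 3·1 + 4·2 = 1
a_51 = 0·1 + 3·4 + 4·1 = 1
a_52 = 0·1 + 3·1 + 4·4 = 4
a_53 = 0·4 + 3·1 + 4·1 = 2
a_54 = 0·2 + 3·4 + 4·1 = 1
a_55 = 0·1 + 3·2 + 4·4 = 2
a_56 = 0·2 + 3·1 + 4·2 = 1
a_57 = 0·1 + 3·2 + 4·1 = 0
a_58 = 0·0 + 3·1 + 4·2 = 1
a_59 = 0·1 + 3·0 + 4·1 = 4
a_60 = 0·4 + 3·1 + 4·0 = 3
a_61 = 0·3 + 3·4 + 4·1 = 1
a_62 = 0·1 + 3·3 + 4·4 = 0
a_63 = 0·0 + 3·1 + 4·3 = 0
a_64 = 0·0 + 3·0 + 4·1 = 4
(a_62, a_63, a_64) = (0, 0, 4) = (a_0, a_1, a_2), so the sequence has period 62.
295 ≡ 47 (mod 62), hence a_295 = a_47 = 2.

2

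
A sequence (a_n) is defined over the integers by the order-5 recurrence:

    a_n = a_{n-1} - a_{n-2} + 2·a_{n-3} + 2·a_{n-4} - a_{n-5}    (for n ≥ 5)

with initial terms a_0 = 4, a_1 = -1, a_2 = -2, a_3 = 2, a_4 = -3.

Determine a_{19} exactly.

a_5 = 1·-3 + -1·2 + 2·-2 + 2·-1 + -1·4 = -15
a_6 = 1·-15 + -1·-3 + 2·2 + 2·-2 + -1·-1 = -11
a_7 = 1·-11 + -1·-15 + 2·-3 + 2·2 + -1·-2 = 4
a_8 = 1·4 + -1·-11 + 2·-15 + 2·-3 + -1·2 = -23
a_9 = 1·-23 + -1·4 + 2·-11 + 2·-15 + -1·-3 = -76
a_10 = 1·-76 + -1·-23 + 2·4 + 2·-11 + -1·-15 = -52
a_11 = 1·-52 + -1·-76 + 2·-23 + 2·4 + -1·-11 = -3
a_12 = 1·-3 + -1·-52 + 2·-76 + 2·-23 + -1·4 = -153
a_13 = 1·-153 + -1·-3 + 2·-52 + 2·-76 + -1·-23 = -383
a_14 = 1·-383 + -1·-153 + 2·-3 + 2·-52 + -1·-76 = -264
a_15 = 1·-264 + -1·-383 + 2·-153 + 2·-3 + -1·-52 = -141
a_16 = 1·-141 + -1·-264 + 2·-383 + 2·-153 + -1·-3 = -946
a_17 = 1·-946 + -1·-141 + 2·-264 + 2·-383 + -1·-153 = -1946
a_18 = 1·-1946 + -1·-946 + 2·-141 + 2·-264 + -1·-383 = -1427
a_19 = 1·-1427 + -1·-1946 + 2·-946 + 2·-141 + -1·-264 = -1391

-1391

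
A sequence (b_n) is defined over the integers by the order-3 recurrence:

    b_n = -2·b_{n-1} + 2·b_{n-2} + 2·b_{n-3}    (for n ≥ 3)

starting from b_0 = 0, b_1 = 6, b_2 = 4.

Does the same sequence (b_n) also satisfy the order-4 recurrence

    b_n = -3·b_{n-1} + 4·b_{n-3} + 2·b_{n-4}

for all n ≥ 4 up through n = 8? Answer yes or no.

yes

Terms b_0..b_8: 0, 6, 4, 4, 12, -8, 48, -88, 256
n=4: candidate gives 12, actual b_4 = 12 ✓
n=5: candidate gives -8, actual b_5 = -8 ✓
n=6: candidate gives 48, actual b_6 = 48 ✓
n=7: candidate gives -88, actual b_7 = -88 ✓
n=8: candidate gives 256, actual b_8 = 256 ✓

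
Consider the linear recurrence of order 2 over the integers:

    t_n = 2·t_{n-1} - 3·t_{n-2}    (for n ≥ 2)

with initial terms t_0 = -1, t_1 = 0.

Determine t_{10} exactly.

t_2 = 2·0 + -3·-1 = 3
t_3 = 2·3 + -3·0 = 6
t_4 = 2·6 + -3·3 = 3
t_5 = 2·3 + -3·6 = -12
t_6 = 2·-12 + -3·3 = -33
t_7 = 2·-33 + -3·-12 = -30
t_8 = 2·-30 + -3·-33 = 39
t_9 = 2·39 + -3·-30 = 168
t_10 = 2·168 + -3·39 = 219

219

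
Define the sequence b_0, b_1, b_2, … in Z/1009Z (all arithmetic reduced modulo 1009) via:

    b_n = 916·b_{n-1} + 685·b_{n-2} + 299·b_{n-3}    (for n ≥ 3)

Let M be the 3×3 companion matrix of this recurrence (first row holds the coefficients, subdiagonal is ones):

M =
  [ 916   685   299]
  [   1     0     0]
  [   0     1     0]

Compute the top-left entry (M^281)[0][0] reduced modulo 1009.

568

(M^281)[0][0] is the top entry after applying M 281 times to the unit state (1, 0, 0). Equivalently it is h_{283} for the auxiliary sequence (h_n) obeying the same recurrence with h_2 = 1 and h_i = 0 for 0 ≤ i < 2:
h_3 = 916·1 + 685·0 + 299·0 = 916
h_4 = 916·916 + 685·1 + 299·0 = 253
h_5 = 916·253 + 685·916 + 299·1 = 848
h_6 = 916·848 + 685·253 + 299·916 = 40
h_7 = 916·40 + 685·848 + 299·253 = 993
h_8 = 916·993 + 685·40 + 299·848 = 929
Continuing the recurrence:
  h_9 = 368;  h_10 = 29;  h_11 = 456;  h_12 = 715;  h_13 = 268;  h_14 = 840
  h_15 = 401;  h_16 = 731;  h_17 = 785;  h_18 = 751;  h_19 = 331;  h_20 = 968
  h_21 = 38;  h_22 = 756;  h_23 = 976;  h_24 = 548;  h_25 = 116;  h_26 = 566
  h_27 = 982;  h_28 = 116;  h_29 = 709;  h_30 = 405;  h_31 = 382;  h_32 = 849
  h_33 = 99;  h_34 = 456;  h_35 = 774;  h_36 = 576;  h_37 = 503;  h_38 = 41
  h_39 = 394;  h_40 = 580;  h_41 = 175;  h_42 = 385;  h_43 = 195;  h_44 = 260
  h_45 = 512;  h_46 = 106;  h_47 = 876;  h_48 = 952;  h_49 = 376;  h_50 = 237
  h_51 = 532;  h_52 = 286;  h_53 = 40;  h_54 = 126;  h_55 = 296;  h_56 = 112
  h_57 = 975;  h_58 = 892;  h_59 = 899;  h_60 = 639;  h_61 = 761;  h_62 = 73
  h_63 = 266;  h_64 = 556;  h_65 = 979;  h_66 = 53;  h_67 = 514;  h_68 = 722
  h_69 = 109;  h_70 = 431;  h_71 = 228;  h_72 = 895;  h_73 = 14;  h_74 = 888
  h_75 = 883;  h_76 = 622;  h_77 = 276;  h_78 = 497;  h_79 = 892;  h_80 = 989
  h_81 = 697;  h_82 = 513;  h_83 = 985;  h_84 = 27;  h_85 = 239;  h_86 = 191
  h_87 = 657;  h_88 = 944;  h_89 = 627;  h_90 = 779;  h_91 = 607;  h_92 = 715
  h_93 = 28;  h_94 = 706;  h_95 = 822;  h_96 = 837;  h_97 = 113;  h_98 = 405
  h_99 = 420;  h_100 = 731;  h_101 = 779;  h_102 = 936;  h_103 = 205;  h_104 = 393
  h_105 = 320;  h_106 = 58;  h_107 = 361;  h_108 = 937;  h_109 = 911;  h_110 = 130
  h_111 = 152;  h_112 = 207;  h_113 = 641;  h_114 = 496;  h_115 = 800;  h_116 = 951
  h_117 = 443;  h_118 = 867;  h_119 = 655;  h_120 = 506;  h_121 = 964;  h_122 = 771
  h_123 = 334;  h_124 = 307;  h_125 = 934;  h_126 = 310;  h_127 = 489;  h_128 = 161
  h_129 = 1;  h_130 = 117;  h_131 = 610;  h_132 = 507;  h_133 = 64;  h_134 = 62
  h_135 = 984;  h_136 = 364;  h_137 = 858;  h_138 = 631;  h_139 = 195;  h_140 = 666
  h_141 = 993;  h_142 = 404;  h_143 = 261;  h_144 = 478;  h_145 = 859;  h_146 = 684
  h_147 = 776;  h_148 = 390;  h_149 = 569;  h_150 = 279;  h_151 = 144;  h_152 = 758
  h_153 = 577;  h_154 = 89;  h_155 = 138;  h_156 = 692;  h_157 = 281;  h_158 = 793
  h_159 = 746;  h_160 = 878;  h_161 = 523;  h_162 = 933;  h_163 = 247;  h_164 = 626
  h_165 = 470;  h_166 = 867;  h_167 = 677;  h_168 = 479;  h_169 = 383;  h_170 = 509
  h_171 = 44;  h_172 = 1004;  h_173 = 167;  h_174 = 254;  h_175 = 486;  h_176 = 132
  h_177 = 43;  h_178 = 674;  h_179 = 187;  h_180 = 79;  h_181 = 403;  h_182 = 910
  h_183 = 129;  h_184 = 325;  h_185 = 287;  h_186 = 417;  h_187 = 721;  h_188 = 696
  h_189 = 908;  h_190 = 477;  h_191 = 721;  h_192 = 450;  h_193 = 357;  h_194 = 254
  h_195 = 305;  h_196 = 118;  h_197 = 458;  h_198 = 279;  h_199 = 185;  h_200 = 80
  h_201 = 906;  h_202 = 632;  h_203 = 534;  h_204 = 320;  h_205 = 318;  h_206 = 178
  h_207 = 310;  h_208 = 508;  h_209 = 384;  h_210 = 349;  h_211 = 64;  h_212 = 833
  h_213 = 92;  h_214 = 1;  h_215 = 213;  h_216 = 312;  h_217 = 144;  h_218 = 666
  h_219 = 838;  h_220 = 579;  h_221 = 909;  h_222 = 627;  h_223 = 905;  h_224 = 622
  h_225 = 874;  h_226 = 902;  h_227 = 536;  h_228 = 959;  h_229 = 793;  h_230 = 806
  h_231 = 256;  h_232 = 587;  h_233 = 541;  h_234 = 510;  h_235 = 222;  h_236 = 89
  h_237 = 646;  h_238 = 671;  h_239 = 91;  h_240 = 584;  h_241 = 798;  h_242 = 894
  h_243 = 416;  h_244 = 59;  h_245 = 910;  h_246 = 458;  h_247 = 60;  h_248 = 65
  h_249 = 467;  h_250 = 872;  h_251 = 939;  h_252 = 839;  h_253 = 554;  h_254 = 790
  h_255 = 922;  h_256 = 515;  h_257 = 577;  h_258 = 671;  h_259 = 489;  h_260 = 452
  h_261 = 157;  h_262 = 297;  h_263 = 155;  h_264 = 876;  h_265 = 502;  h_266 = 373
  h_267 = 11;  h_268 = 980;  h_269 = 679;  h_270 = 997;  h_271 = 483;  h_272 = 550
  h_273 = 660;  h_274 = 692;  h_275 = 271;  h_276 = 397;  h_277 = 454;  h_278 = 989
  h_279 = 710;  h_280 = 521;  h_281 = 65
h_282 = 916·65 + 685·521 + 299·710 = 108
h_283 = 916·108 + 685·65 + 299·521 = 568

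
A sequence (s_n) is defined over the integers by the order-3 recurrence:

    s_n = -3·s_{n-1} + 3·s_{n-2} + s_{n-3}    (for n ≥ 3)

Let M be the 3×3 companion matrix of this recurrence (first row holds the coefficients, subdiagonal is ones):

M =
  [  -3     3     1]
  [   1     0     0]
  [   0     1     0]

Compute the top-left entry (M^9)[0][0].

(M^9)[0][0] is the top entry after applying M 9 times to the unit state (1, 0, 0). Equivalently it is h_{11} for the auxiliary sequence (h_n) obeying the same recurrence with h_2 = 1 and h_i = 0 for 0 ≤ i < 2:
h_3 = -3·1 + 3·0 + 1·0 = -3
h_4 = -3·-3 + 3·1 + 1·0 = 12
h_5 = -3·12 + 3·-3 + 1·1 = -44
h_6 = -3·-44 + 3·12 + 1·-3 = 165
h_7 = -3·165 + 3·-44 + 1·12 = -615
h_8 = -3·-615 + 3·165 + 1·-44 = 2296
h_9 = -3·2296 + 3·-615 + 1·165 = -8568
h_10 = -3·-8568 + 3·2296 + 1·-615 = 31977
h_11 = -3·31977 + 3·-8568 + 1·2296 = -119339

-119339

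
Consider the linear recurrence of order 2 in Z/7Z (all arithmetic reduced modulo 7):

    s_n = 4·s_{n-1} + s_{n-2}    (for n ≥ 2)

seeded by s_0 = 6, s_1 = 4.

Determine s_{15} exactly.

s_2 = 4·4 + 1·6 = 1
s_3 = 4·1 + 1·4 = 1
s_4 = 4·1 + 1·1 = 5
s_5 = 4·5 + 1·1 = 0
s_6 = 4·0 + 1·5 = 5
s_7 = 4·5 + 1·0 = 6
s_8 = 4·6 + 1·5 = 1
s_9 = 4·1 + 1·6 = 3
s_10 = 4·3 + 1·1 = 6
s_11 = 4·6 + 1·3 = 6
s_12 = 4·6 + 1·6 = 2
s_13 = 4·2 + 1·6 = 0
s_14 = 4·0 + 1·2 = 2
s_15 = 4·2 + 1·0 = 1

1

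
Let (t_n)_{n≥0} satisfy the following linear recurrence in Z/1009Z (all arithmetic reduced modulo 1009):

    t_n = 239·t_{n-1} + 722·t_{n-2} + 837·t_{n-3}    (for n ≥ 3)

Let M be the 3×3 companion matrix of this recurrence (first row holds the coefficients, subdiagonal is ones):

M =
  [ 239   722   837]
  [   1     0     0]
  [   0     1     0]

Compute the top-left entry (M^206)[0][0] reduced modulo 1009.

(M^206)[0][0] is the top entry after applying M 206 times to the unit state (1, 0, 0). Equivalently it is h_{208} for the auxiliary sequence (h_n) obeying the same recurrence with h_2 = 1 and h_i = 0 for 0 ≤ i < 2:
h_3 = 239·1 + 722·0 + 837·0 = 239
h_4 = 239·239 + 722·1 + 837·0 = 330
h_5 = 239·330 + 722·239 + 837·1 = 15
h_6 = 239·15 + 722·330 + 837·239 = 955
h_7 = 239·955 + 722·15 + 837·330 = 695
h_8 = 239·695 + 722·955 + 837·15 = 430
Continuing the recurrence:
  h_9 = 376;  h_10 = 282;  h_11 = 552;  h_12 = 448;  h_13 = 35;  h_14 = 771
  h_15 = 304;  h_16 = 745;  h_17 = 573;  h_18 = 1005;  h_19 = 72;  h_20 = 520
  h_21 = 377;  h_22 = 118;  h_23 = 75;  h_24 = 944;  h_25 = 157;  h_26 = 900
  h_27 = 610;  h_28 = 737;  h_29 = 650;  h_30 = 351;  h_31 = 627;  h_32 = 883
  h_33 = 986;  h_34 = 514;  h_35 = 778;  h_36 = 2;  h_37 = 565;  h_38 = 645
  h_39 = 737;  h_40 = 802;  h_41 = 389;  h_42 = 391;  h_43 = 257;  h_44 = 351
  h_45 = 391;  h_46 = 976;  h_47 = 135;  h_48 = 718;  h_49 = 300;  h_50 = 827
  h_51 = 165;  h_52 = 718;  h_53 = 165;  h_54 = 735;  h_55 = 778;  h_56 = 94
  h_57 = 685;  h_58 = 903;  h_59 = 27;  h_60 = 784;  h_61 = 95;  h_62 = 907
  h_63 = 174;  h_64 = 34;  h_65 = 957;  h_66 = 354;  h_67 = 854;  h_68 = 462
  h_69 = 178;  h_70 = 175;  h_71 = 67;  h_72 = 757;  h_73 = 424;  h_74 = 696
  h_75 = 217;  h_76 = 154;  h_77 = 111;  h_78 = 502;  h_79 = 84;  h_80 = 188
  h_81 = 65;  h_82 = 608;  h_83 = 484;  h_84 = 630;  h_85 = 923;  h_86 = 935
  h_87 = 545;  h_88 = 809;  h_89 = 223;  h_90 = 813;  h_91 = 239;  h_92 = 351
  h_93 = 576;  h_94 = 864;  h_95 = 992;  h_96 = 29;  h_97 = 426;  h_98 = 560
  h_99 = 536;  h_100 = 57;  h_101 = 586;  h_102 = 224;  h_103 = 666;  h_104 = 148
  h_105 = 439;  h_106 = 361;  h_107 = 415;  h_108 = 790;  h_109 = 550;  h_110 = 834
  h_111 = 442;  h_112 = 723;  h_113 = 368;  h_114 = 173;  h_115 = 58;  h_116 = 806
  h_117 = 936;  h_118 = 568;  h_119 = 918;  h_120 = 330;  h_121 = 228;  h_122 = 659
  h_123 = 999;  h_124 = 322;  h_125 = 786;  h_126 = 296;  h_127 = 659;  h_128 = 924
  h_129 = 971;  h_130 = 847;  h_131 = 934;  h_132 = 799;  h_133 = 208;  h_134 = 793
  h_135 = 475;  h_136 = 499;  h_137 = 917;  h_138 = 304;  h_139 = 115;  h_140 = 457
  h_141 = 723;  h_142 = 669;  h_143 = 920;  h_144 = 385;  h_145 = 472;  h_146 = 468
  h_147 = 978;  h_148 = 80;  h_149 = 998;  h_150 = 932;  h_151 = 255;  h_152 = 180
  h_153 = 232;  h_154 = 288;  h_155 = 549;  h_156 = 579;  h_157 = 903;  h_158 = 621
  h_159 = 551;  h_160 = 955;  h_161 = 629;  h_162 = 427;  h_163 = 439;  h_164 = 309
  h_165 = 539;  h_166 = 954;  h_167 = 994;  h_168 = 212;  h_169 = 866;  h_170 = 387
  h_171 = 206;  h_172 = 94;  h_173 = 707;  h_174 = 618;  h_175 = 264;  h_176 = 232
  h_177 = 518;  h_178 = 711;  h_179 = 530;  h_180 = 2;  h_181 = 524;  h_182 = 205
  h_183 = 172;  h_184 = 108;  h_185 = 719;  h_186 = 271;  h_187 = 271;  h_188 = 548
  h_189 = 529;  h_190 = 236;  h_191 = 17;  h_192 = 729;  h_193 = 617;  h_194 = 901
  h_195 = 655;  h_196 = 697;  h_197 = 201;  h_198 = 707;  h_199 = 483;  h_200 = 45
  h_201 = 762;  h_202 = 362;  h_203 = 335;  h_204 = 493;  h_205 = 787;  h_206 = 81
h_207 = 239·81 + 722·787 + 837·493 = 295
h_208 = 239·295 + 722·81 + 837·787 = 686

686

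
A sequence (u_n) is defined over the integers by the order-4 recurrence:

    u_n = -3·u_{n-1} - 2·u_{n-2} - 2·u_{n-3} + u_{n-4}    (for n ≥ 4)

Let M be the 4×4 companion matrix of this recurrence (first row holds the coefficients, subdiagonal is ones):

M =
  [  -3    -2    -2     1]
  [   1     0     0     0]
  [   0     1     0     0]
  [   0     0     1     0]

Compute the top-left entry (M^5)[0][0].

(M^5)[0][0] is the top entry after applying M 5 times to the unit state (1, 0, 0, 0). Equivalently it is h_{8} for the auxiliary sequence (h_n) obeying the same recurrence with h_3 = 1 and h_i = 0 for 0 ≤ i < 3:
h_4 = -3·1 + -2·0 + -2·0 + 1·0 = -3
h_5 = -3·-3 + -2·1 + -2·0 + 1·0 = 7
h_6 = -3·7 + -2·-3 + -2·1 + 1·0 = -17
h_7 = -3·-17 + -2·7 + -2·-3 + 1·1 = 44
h_8 = -3·44 + -2·-17 + -2·7 + 1·-3 = -115

-115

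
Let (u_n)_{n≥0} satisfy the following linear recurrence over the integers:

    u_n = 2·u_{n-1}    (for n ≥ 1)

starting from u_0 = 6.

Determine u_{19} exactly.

u_1 = 2·6 = 12
u_2 = 2·12 = 24
u_3 = 2·24 = 48
u_4 = 2·48 = 96
u_5 = 2·96 = 192
u_6 = 2·192 = 384
u_7 = 2·384 = 768
u_8 = 2·768 = 1536
u_9 = 2·1536 = 3072
u_10 = 2·3072 = 6144
u_11 = 2·6144 = 12288
u_12 = 2·12288 = 24576
u_13 = 2·24576 = 49152
u_14 = 2·49152 = 98304
u_15 = 2·98304 = 196608
u_16 = 2·196608 = 393216
u_17 = 2·393216 = 786432
u_18 = 2·786432 = 1572864
u_19 = 2·1572864 = 3145728

3145728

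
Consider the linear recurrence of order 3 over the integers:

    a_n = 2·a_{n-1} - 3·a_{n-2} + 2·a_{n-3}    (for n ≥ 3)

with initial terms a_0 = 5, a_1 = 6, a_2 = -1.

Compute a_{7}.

a_3 = 2·-1 + -3·6 + 2·5 = -10
a_4 = 2·-10 + -3·-1 + 2·6 = -5
a_5 = 2·-5 + -3·-10 + 2·-1 = 18
a_6 = 2·18 + -3·-5 + 2·-10 = 31
a_7 = 2·31 + -3·18 + 2·-5 = -2

-2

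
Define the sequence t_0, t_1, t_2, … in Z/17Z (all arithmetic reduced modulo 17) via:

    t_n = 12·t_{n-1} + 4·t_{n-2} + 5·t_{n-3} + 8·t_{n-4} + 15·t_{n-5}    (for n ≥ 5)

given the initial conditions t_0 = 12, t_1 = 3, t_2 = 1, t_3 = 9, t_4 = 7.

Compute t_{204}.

4

t_5 = 12·7 + 4·9 + 5·1 + 8·3 + 15·12 = 6
t_6 = 12·6 + 4·7 + 5·9 + 8·1 + 15·3 = 11
t_7 = 12·11 + 4·6 + 5·7 + 8·9 + 15·1 = 6
t_8 = 12·6 + 4·11 + 5·6 + 8·7 + 15·9 = 14
t_9 = 12·14 + 4·6 + 5·11 + 8·6 + 15·7 = 9
t_10 = 12·9 + 4·14 + 5·6 + 8·11 + 15·6 = 15
Continuing the recurrence:
  t_11 = 6;  t_12 = 5;  t_13 = 16;  t_14 = 4;  t_15 = 2;  t_16 = 12
  t_17 = 1;  t_18 = 2;  t_19 = 11;  t_20 = 16;  t_21 = 9;  t_22 = 3
  t_23 = 15;  t_24 = 3;  t_25 = 15;  t_26 = 1;  t_27 = 14;  t_28 = 3
  t_29 = 7;  t_30 = 8;  t_31 = 11;  t_32 = 8;  t_33 = 9;  t_34 = 7
  t_35 = 11;  t_36 = 9;  t_37 = 5;  t_38 = 2;  t_39 = 10;  t_40 = 16
  t_41 = 9;  t_42 = 7;  t_43 = 4;  t_44 = 8;  t_45 = 0;  t_46 = 5
  t_47 = 16;  t_48 = 13;  t_49 = 8;  t_50 = 13;  t_51 = 14;  t_52 = 9
  t_53 = 12;  t_54 = 15;  t_55 = 2;  t_56 = 1;  t_57 = 3;  t_58 = 10
  t_59 = 4;  t_60 = 5;  t_61 = 12;  t_62 = 3;  t_63 = 2;  t_64 = 9
  t_65 = 13;  t_66 = 15;  t_67 = 15;  t_68 = 16;  t_69 = 5;  t_70 = 4
  t_71 = 0;  t_72 = 3;  t_73 = 13;  t_74 = 3;  t_75 = 10;  t_76 = 0
  t_77 = 0;  t_78 = 14;  t_79 = 4;  t_80 = 16;  t_81 = 6;  t_82 = 13
  t_83 = 9;  t_84 = 4;  t_85 = 12;  t_86 = 8;  t_87 = 6;  t_88 = 8
  t_89 = 10;  t_90 = 1;  t_91 = 5;  t_92 = 13;  t_93 = 7;  t_94 = 13
  t_95 = 15;  t_96 = 4;  t_97 = 16;  t_98 = 16;  t_99 = 13;  t_100 = 13
  t_101 = 0;  t_102 = 9;  t_103 = 7;  t_104 = 11;  t_105 = 9;  t_106 = 4
  t_107 = 7;  t_108 = 15;  t_109 = 6;  t_110 = 11;  t_111 = 7;  t_112 = 9
  t_113 = 5;  t_114 = 3;  t_115 = 16;  t_116 = 15;  t_117 = 9;  t_118 = 7
  t_119 = 11;  t_120 = 4;  t_121 = 16;  t_122 = 12;  t_123 = 13;  t_124 = 5
  t_125 = 3;  t_126 = 15;  t_127 = 8;  t_128 = 15;  t_129 = 12;  t_130 = 1
  t_131 = 16;  t_132 = 3;  t_133 = 1;  t_134 = 3;  t_135 = 11;  t_136 = 5
  t_137 = 2;  t_138 = 2;  t_139 = 3;  t_140 = 4;  t_141 = 8;  t_142 = 3
  t_143 = 6;  t_144 = 14;  t_145 = 8;  t_146 = 3;  t_147 = 10;  t_148 = 0
  t_149 = 6;  t_150 = 11;  t_151 = 9;  t_152 = 9;  t_153 = 9;  t_154 = 10
  t_155 = 13;  t_156 = 6;  t_157 = 7;  t_158 = 14;  t_159 = 4;  t_160 = 8
  t_161 = 5;  t_162 = 6;  t_163 = 0;  t_164 = 3;  t_165 = 5;  t_166 = 8
  t_167 = 0;  t_168 = 13;  t_169 = 9;  t_170 = 10;  t_171 = 1;  t_172 = 14
  t_173 = 13;  t_174 = 7;  t_175 = 7;  t_176 = 15;  t_177 = 13;  t_178 = 9
  t_179 = 5;  t_180 = 12;  t_181 = 11;  t_182 = 13;  t_183 = 10;  t_184 = 7
  t_185 = 15;  t_186 = 0;  t_187 = 13;  t_188 = 12;  t_189 = 13;  t_190 = 1
  t_191 = 7;  t_192 = 2;  t_193 = 1;  t_194 = 3;  t_195 = 2;  t_196 = 9
  t_197 = 16;  t_198 = 5;  t_199 = 9;  t_200 = 4;  t_201 = 15;  t_202 = 11
t_203 = 12·11 + 4·15 + 5·4 + 8·9 + 15·5 = 2
t_204 = 12·2 + 4·11 + 5·15 + 8·4 + 15·9 = 4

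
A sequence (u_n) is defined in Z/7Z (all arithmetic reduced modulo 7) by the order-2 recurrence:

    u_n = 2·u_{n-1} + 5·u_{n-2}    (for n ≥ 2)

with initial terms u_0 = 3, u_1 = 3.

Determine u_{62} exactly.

u_2 = 2·3 + 5·3 = 0
u_3 = 2·0 + 5·3 = 1
u_4 = 2·1 + 5·0 = 2
u_5 = 2·2 + 5·1 = 2
u_6 = 2·2 + 5·2 = 0
u_7 = 2·0 + 5·2 = 3
u_8 = 2·3 + 5·0 = 6
u_9 = 2·6 + 5·3 = 6
u_10 = 2·6 + 5·6 = 0
u_11 = 2·0 + 5·6 = 2
u_12 = 2·2 + 5·0 = 4
u_13 = 2·4 + 5·2 = 4
u_14 = 2·4 + 5·4 = 0
u_15 = 2·0 + 5·4 = 6
u_16 = 2·6 + 5·0 = 5
u_17 = 2·5 + 5·6 = 5
u_18 = 2·5 + 5·5 = 0
u_19 = 2·0 + 5·5 = 4
u_20 = 2·4 + 5·0 = 1
u_21 = 2·1 + 5·4 = 1
u_22 = 2·1 + 5·1 = 0
u_23 = 2·0 + 5·1 = 5
u_24 = 2·5 + 5·0 = 3
u_25 = 2·3 + 5·5 = 3
(u_24, u_25) = (3, 3) = (u_0, u_1), so the sequence has period 24.
62 ≡ 14 (mod 24), hence u_62 = u_14 = 0.

0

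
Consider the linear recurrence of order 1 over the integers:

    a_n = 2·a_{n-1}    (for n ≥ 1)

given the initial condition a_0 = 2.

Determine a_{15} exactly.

a_1 = 2·2 = 4
a_2 = 2·4 = 8
a_3 = 2·8 = 16
a_4 = 2·16 = 32
a_5 = 2·32 = 64
a_6 = 2·64 = 128
a_7 = 2·128 = 256
a_8 = 2·256 = 512
a_9 = 2·512 = 1024
a_10 = 2·1024 = 2048
a_11 = 2·2048 = 4096
a_12 = 2·4096 = 8192
a_13 = 2·8192 = 16384
a_14 = 2·16384 = 32768
a_15 = 2·32768 = 65536

65536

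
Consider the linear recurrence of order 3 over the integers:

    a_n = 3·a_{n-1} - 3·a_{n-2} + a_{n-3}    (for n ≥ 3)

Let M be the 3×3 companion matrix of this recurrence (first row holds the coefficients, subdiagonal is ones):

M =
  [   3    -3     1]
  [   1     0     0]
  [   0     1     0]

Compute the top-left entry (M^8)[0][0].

45

(M^8)[0][0] is the top entry after applying M 8 times to the unit state (1, 0, 0). Equivalently it is h_{10} for the auxiliary sequence (h_n) obeying the same recurrence with h_2 = 1 and h_i = 0 for 0 ≤ i < 2:
h_3 = 3·1 + -3·0 + 1·0 = 3
h_4 = 3·3 + -3·1 + 1·0 = 6
h_5 = 3·6 + -3·3 + 1·1 = 10
h_6 = 3·10 + -3·6 + 1·3 = 15
h_7 = 3·15 + -3·10 + 1·6 = 21
h_8 = 3·21 + -3·15 + 1·10 = 28
h_9 = 3·28 + -3·21 + 1·15 = 36
h_10 = 3·36 + -3·28 + 1·21 = 45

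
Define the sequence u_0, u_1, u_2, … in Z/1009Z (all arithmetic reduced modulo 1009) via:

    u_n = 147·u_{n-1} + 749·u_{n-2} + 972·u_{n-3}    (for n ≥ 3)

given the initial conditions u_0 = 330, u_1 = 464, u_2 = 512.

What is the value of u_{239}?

u_3 = 147·512 + 749·464 + 972·330 = 936
u_4 = 147·936 + 749·512 + 972·464 = 421
u_5 = 147·421 + 749·936 + 972·512 = 374
u_6 = 147·374 + 749·421 + 972·936 = 687
u_7 = 147·687 + 749·374 + 972·421 = 280
u_8 = 147·280 + 749·687 + 972·374 = 52
Continuing the recurrence:
  u_9 = 235;  u_10 = 575;  u_11 = 312;  u_12 = 677;  u_13 = 151;  u_14 = 109
  u_15 = 146;  u_16 = 652;  u_17 = 374;  u_18 = 127;  u_19 = 223;  u_20 = 49
  u_21 = 19;  u_22 = 973;  u_23 = 63;  u_24 = 765;  u_25 = 543;  u_26 = 679
  u_27 = 958;  u_28 = 699;  u_29 = 80;  u_30 = 410;  u_31 = 490;  u_32 = 812
  u_33 = 1;  u_34 = 949;  u_35 = 227;  u_36 = 500;  u_37 = 556;  u_38 = 846
  u_39 = 653;  u_40 = 755;  u_41 = 713;  u_42 = 385;  u_43 = 684;  u_44 = 301
  u_45 = 485;  u_46 = 15;  u_47 = 174;  u_48 = 706;  u_49 = 474;  u_50 = 760
  u_51 = 700;  u_52 = 770;  u_53 = 943;  u_54 = 304;  u_55 = 61;  u_56 = 981
  u_57 = 55;  u_58 = 1000;  u_59 = 548;  u_60 = 141;  u_61 = 669;  u_62 = 38
  u_63 = 986;  u_64 = 328;  u_65 = 322;  u_66 = 238;  u_67 = 679;  u_68 = 794
  u_69 = 993;  u_70 = 173;  u_71 = 213;  u_72 = 40;  u_73 = 603;  u_74 = 739
  u_75 = 823;  u_76 = 367;  u_77 = 300;  u_78 = 967;  u_79 = 120;  u_80 = 307
  u_81 = 348;  u_82 = 193;  u_83 = 189;  u_84 = 42;  u_85 = 343;  u_86 = 220
  u_87 = 128;  u_88 = 384;  u_89 = 902;  u_90 = 775;  u_91 = 403;  u_92 = 942
  u_93 = 983;  u_94 = 705;  u_95 = 875;  u_96 = 773;  u_97 = 297;  u_98 = 1005
  u_99 = 545;  u_100 = 545;  u_101 = 112;  u_102 = 904;  u_103 = 865;  u_104 = 979
  u_105 = 591;  u_106 = 114;  u_107 = 423;  u_108 = 584;  u_109 = 911;  u_110 = 732
  u_111 = 486;  u_112 = 783;  u_113 = 1008;  u_114 = 271;  u_115 = 27;  u_116 = 140
  u_117 = 506;  u_118 = 659;  u_119 = 493;  u_120 = 462;  u_121 = 107;  u_122 = 466
  u_123 = 381;  u_124 = 509;  u_125 = 899;  u_126 = 851;  u_127 = 667;  u_128 = 930
  u_129 = 415;  u_130 = 362;  u_131 = 705;  u_132 = 214;  u_133 = 240;  u_134 = 978
  u_135 = 800;  u_136 = 745;  u_137 = 535;  u_138 = 641;  u_139 = 210;  u_140 = 810
  u_141 = 393;  u_142 = 841;  u_143 = 558;  u_144 = 175;  u_145 = 878;  u_146 = 362
  u_147 = 79;  u_148 = 33;  u_149 = 178;  u_150 = 537;  u_151 = 159;  u_152 = 265
  u_153 = 953;  u_154 = 732;  u_155 = 360;  u_156 = 887;  u_157 = 624;  u_158 = 147
  u_159 = 98;  u_160 = 521;  u_161 = 263;  u_162 = 475;  u_163 = 330;  u_164 = 35
  u_165 = 652;  u_166 = 877;  u_167 = 482;  u_168 = 330;  u_169 = 722;  u_170 = 482
  u_171 = 76;  u_172 = 398;  u_173 = 732;  u_174 = 303;  u_175 = 935;  u_176 = 302
  u_177 = 964;  u_178 = 341;  u_179 = 203;  u_180 = 359;  u_181 = 493;  u_182 = 881
  u_183 = 152;  u_184 = 50;  u_185 = 818;  u_186 = 722;  u_187 = 576;  u_188 = 883
  u_189 = 750;  u_190 = 618;  u_191 = 399;  u_192 = 384;  u_193 = 472;  u_194 = 186
  u_195 = 395;  u_196 = 313;  u_197 = 1005;  u_198 = 281;  u_199 = 496;  u_200 = 0
  u_201 = 894;  u_202 = 58;  u_203 = 84;  u_204 = 514;  u_205 = 113;  u_206 = 943
  u_207 = 422;  u_208 = 347;  u_209 = 235;  u_210 = 350;  u_211 = 718;  u_212 = 806
  u_213 = 581;  u_214 = 631;  u_215 = 667;  u_216 = 275;  u_217 = 53;  u_218 = 404
  u_219 = 118;  u_220 = 146;  u_221 = 50;  u_222 = 339;  u_223 = 152;  u_224 = 966
  u_225 = 138;  u_226 = 617;  u_227 = 915;  u_228 = 258;  u_229 = 186;  u_230 = 64
  u_231 = 943;  u_232 = 73;  u_233 = 298;  u_234 = 25;  u_235 = 178;  u_236 = 568
  u_237 = 976
u_238 = 147·976 + 749·568 + 972·178 = 305
u_239 = 147·305 + 749·976 + 972·568 = 111

111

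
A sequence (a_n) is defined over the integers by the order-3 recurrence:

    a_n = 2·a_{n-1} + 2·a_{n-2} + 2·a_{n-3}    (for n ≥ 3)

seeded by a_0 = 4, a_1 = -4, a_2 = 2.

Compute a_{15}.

a_3 = 2·2 + 2·-4 + 2·4 = 4
a_4 = 2·4 + 2·2 + 2·-4 = 4
a_5 = 2·4 + 2·4 + 2·2 = 20
a_6 = 2·20 + 2·4 + 2·4 = 56
a_7 = 2·56 + 2·20 + 2·4 = 160
a_8 = 2·160 + 2·56 + 2·20 = 472
a_9 = 2·472 + 2·160 + 2·56 = 1376
a_10 = 2·1376 + 2·472 + 2·160 = 4016
a_11 = 2·4016 + 2·1376 + 2·472 = 11728
a_12 = 2·11728 + 2·4016 + 2·1376 = 34240
a_13 = 2·34240 + 2·11728 + 2·4016 = 99968
a_14 = 2·99968 + 2·34240 + 2·11728 = 291872
a_15 = 2·291872 + 2·99968 + 2·34240 = 852160

852160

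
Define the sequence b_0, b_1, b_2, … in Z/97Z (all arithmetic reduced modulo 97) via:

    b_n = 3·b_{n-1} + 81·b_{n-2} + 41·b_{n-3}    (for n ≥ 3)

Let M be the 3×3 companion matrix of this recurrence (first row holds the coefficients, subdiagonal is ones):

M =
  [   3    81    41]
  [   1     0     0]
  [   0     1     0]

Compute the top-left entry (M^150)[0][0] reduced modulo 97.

(M^150)[0][0] is the top entry after applying M 150 times to the unit state (1, 0, 0). Equivalently it is h_{152} for the auxiliary sequence (h_n) obeying the same recurrence with h_2 = 1 and h_i = 0 for 0 ≤ i < 2:
h_3 = 3·1 + 81·0 + 41·0 = 3
h_4 = 3·3 + 81·1 + 41·0 = 90
h_5 = 3·90 + 81·3 + 41·1 = 69
h_6 = 3·69 + 81·90 + 41·3 = 54
h_7 = 3·54 + 81·69 + 41·90 = 32
h_8 = 3·32 + 81·54 + 41·69 = 24
Continuing the recurrence:
  h_9 = 28;  h_10 = 42;  h_11 = 80;  h_12 = 37;  h_13 = 68;  h_14 = 79
  h_15 = 84;  h_16 = 30;  h_17 = 45;  h_18 = 92;  h_19 = 10;  h_20 = 15
  h_21 = 68;  h_22 = 83;  h_23 = 67;  h_24 = 12;  h_25 = 39;  h_26 = 53
  h_27 = 27;  h_28 = 56;  h_29 = 66;  h_30 = 21;  h_31 = 42;  h_32 = 71
  h_33 = 14;  h_34 = 46;  h_35 = 12;  h_36 = 68;  h_37 = 55;  h_38 = 54
  h_39 = 33;  h_40 = 35;  h_41 = 45;  h_42 = 55;  h_43 = 7;  h_44 = 16
  h_45 = 57;  h_46 = 8;  h_47 = 59;  h_48 = 58;  h_49 = 43;  h_50 = 68
  h_51 = 51;  h_52 = 52;  h_53 = 91;  h_54 = 77;  h_55 = 34;  h_56 = 79
  h_57 = 37;  h_58 = 47;  h_59 = 72;  h_60 = 11;  h_61 = 32;  h_62 = 59
  h_63 = 19;  h_64 = 37;  h_65 = 92;  h_66 = 75;  h_67 = 76;  h_68 = 84
  h_69 = 74;  h_70 = 54;  h_71 = 94;  h_72 = 27;  h_73 = 15;  h_74 = 72
  h_75 = 16;  h_76 = 93;  h_77 = 65;  h_78 = 42;  h_79 = 86;  h_80 = 20
  h_81 = 18;  h_82 = 59;  h_83 = 30;  h_84 = 78;  h_85 = 39;  h_86 = 2
  h_87 = 58;  h_88 = 92;  h_89 = 12;  h_90 = 69;  h_91 = 4;  h_92 = 79
  h_93 = 92;  h_94 = 49;  h_95 = 71;  h_96 = 0;  h_97 = 0;  h_98 = 1
  h_99 = 3;  h_100 = 90;  h_101 = 69;  h_102 = 54;  h_103 = 32;  h_104 = 24
  h_105 = 28;  h_106 = 42;  h_107 = 80;  h_108 = 37;  h_109 = 68;  h_110 = 79
  h_111 = 84;  h_112 = 30;  h_113 = 45;  h_114 = 92;  h_115 = 10;  h_116 = 15
  h_117 = 68;  h_118 = 83;  h_119 = 67;  h_120 = 12;  h_121 = 39;  h_122 = 53
  h_123 = 27;  h_124 = 56;  h_125 = 66;  h_126 = 21;  h_127 = 42;  h_128 = 71
  h_129 = 14;  h_130 = 46;  h_131 = 12;  h_132 = 68;  h_133 = 55;  h_134 = 54
  h_135 = 33;  h_136 = 35;  h_137 = 45;  h_138 = 55;  h_139 = 7;  h_140 = 16
  h_141 = 57;  h_142 = 8;  h_143 = 59;  h_144 = 58;  h_145 = 43;  h_146 = 68
  h_147 = 51;  h_148 = 52;  h_149 = 91;  h_150 = 77
h_151 = 3·77 + 81·91 + 41·52 = 34
h_152 = 3·34 + 81·77 + 41·91 = 79

79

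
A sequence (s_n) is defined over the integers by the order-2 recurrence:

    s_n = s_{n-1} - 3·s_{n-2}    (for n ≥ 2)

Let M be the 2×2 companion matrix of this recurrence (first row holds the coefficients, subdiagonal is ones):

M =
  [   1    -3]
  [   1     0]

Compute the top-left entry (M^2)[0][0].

(M^2)[0][0] is the top entry after applying M 2 times to the unit state (1, 0). Equivalently it is h_{3} for the auxiliary sequence (h_n) obeying the same recurrence with h_1 = 1 and h_i = 0 for 0 ≤ i < 1:
h_2 = 1·1 + -3·0 = 1
h_3 = 1·1 + -3·1 = -2

-2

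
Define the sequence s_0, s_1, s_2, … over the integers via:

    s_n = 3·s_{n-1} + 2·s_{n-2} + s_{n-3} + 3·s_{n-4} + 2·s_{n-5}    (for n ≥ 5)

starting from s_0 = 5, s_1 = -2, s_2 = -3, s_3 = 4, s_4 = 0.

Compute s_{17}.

s_5 = 3·0 + 2·4 + 1·-3 + 3·-2 + 2·5 = 9
s_6 = 3·9 + 2·0 + 1·4 + 3·-3 + 2·-2 = 18
s_7 = 3·18 + 2·9 + 1·0 + 3·4 + 2·-3 = 78
s_8 = 3·78 + 2·18 + 1·9 + 3·0 + 2·4 = 287
s_9 = 3·287 + 2·78 + 1·18 + 3·9 + 2·0 = 1062
s_10 = 3·1062 + 2·287 + 1·78 + 3·18 + 2·9 = 3910
s_11 = 3·3910 + 2·1062 + 1·287 + 3·78 + 2·18 = 14411
s_12 = 3·14411 + 2·3910 + 1·1062 + 3·287 + 2·78 = 53132
s_13 = 3·53132 + 2·14411 + 1·3910 + 3·1062 + 2·287 = 195888
s_14 = 3·195888 + 2·53132 + 1·14411 + 3·3910 + 2·1062 = 722193
s_15 = 3·722193 + 2·195888 + 1·53132 + 3·14411 + 2·3910 = 2662540
s_16 = 3·2662540 + 2·722193 + 1·195888 + 3·53132 + 2·14411 = 9816112
s_17 = 3·9816112 + 2·2662540 + 1·722193 + 3·195888 + 2·53132 = 36189537

36189537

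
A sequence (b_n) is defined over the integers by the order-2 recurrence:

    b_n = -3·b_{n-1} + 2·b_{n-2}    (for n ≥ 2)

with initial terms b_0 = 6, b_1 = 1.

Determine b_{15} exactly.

-108140785

b_2 = -3·1 + 2·6 = 9
b_3 = -3·9 + 2·1 = -25
b_4 = -3·-25 + 2·9 = 93
b_5 = -3·93 + 2·-25 = -329
b_6 = -3·-329 + 2·93 = 1173
b_7 = -3·1173 + 2·-329 = -4177
b_8 = -3·-4177 + 2·1173 = 14877
b_9 = -3·14877 + 2·-4177 = -52985
b_10 = -3·-52985 + 2·14877 = 188709
b_11 = -3·188709 + 2·-52985 = -672097
b_12 = -3·-672097 + 2·188709 = 2393709
b_13 = -3·2393709 + 2·-672097 = -8525321
b_14 = -3·-8525321 + 2·2393709 = 30363381
b_15 = -3·30363381 + 2·-8525321 = -108140785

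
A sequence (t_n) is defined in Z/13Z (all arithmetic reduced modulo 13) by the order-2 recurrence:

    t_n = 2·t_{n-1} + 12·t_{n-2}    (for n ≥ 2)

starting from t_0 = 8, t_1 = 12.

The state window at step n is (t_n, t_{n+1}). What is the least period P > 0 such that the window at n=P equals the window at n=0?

13

n=0: window = (8, 12)
n=1: window = (12, 3)
n=2: window = (3, 7)
n=3: window = (7, 11)
n=4: window = (11, 2)
n=5: window = (2, 6)
n=6: window = (6, 10)
n=7: window = (10, 1)
n=8: window = (1, 5)
n=9: window = (5, 9)
n=10: window = (9, 0)
n=11: window = (0, 4)
n=12: window = (4, 8)
n=13: window = (8, 12)
window at n=13 equals window at n=0 → period = 13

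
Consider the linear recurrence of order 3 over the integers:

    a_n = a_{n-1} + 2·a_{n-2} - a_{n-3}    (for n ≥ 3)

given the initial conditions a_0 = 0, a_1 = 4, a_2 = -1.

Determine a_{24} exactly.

a_3 = 1·-1 + 2·4 + -1·0 = 7
a_4 = 1·7 + 2·-1 + -1·4 = 1
a_5 = 1·1 + 2·7 + -1·-1 = 16
a_6 = 1·16 + 2·1 + -1·7 = 11
a_7 = 1·11 + 2·16 + -1·1 = 42
a_8 = 1·42 + 2·11 + -1·16 = 48
a_9 = 1·48 + 2·42 + -1·11 = 121
a_10 = 1·121 + 2·48 + -1·42 = 175
a_11 = 1·175 + 2·121 + -1·48 = 369
a_12 = 1·369 + 2·175 + -1·121 = 598
a_13 = 1·598 + 2·369 + -1·175 = 1161
a_14 = 1·1161 + 2·598 + -1·369 = 1988
a_15 = 1·1988 + 2·1161 + -1·598 = 3712
a_16 = 1·3712 + 2·1988 + -1·1161 = 6527
a_17 = 1·6527 + 2·3712 + -1·1988 = 11963
a_18 = 1·11963 + 2·6527 + -1·3712 = 21305
a_19 = 1·21305 + 2·11963 + -1·6527 = 38704
a_20 = 1·38704 + 2·21305 + -1·11963 = 69351
a_21 = 1·69351 + 2·38704 + -1·21305 = 125454
a_22 = 1·125454 + 2·69351 + -1·38704 = 225452
a_23 = 1·225452 + 2·125454 + -1·69351 = 407009
a_24 = 1·407009 + 2·225452 + -1·125454 = 732459

732459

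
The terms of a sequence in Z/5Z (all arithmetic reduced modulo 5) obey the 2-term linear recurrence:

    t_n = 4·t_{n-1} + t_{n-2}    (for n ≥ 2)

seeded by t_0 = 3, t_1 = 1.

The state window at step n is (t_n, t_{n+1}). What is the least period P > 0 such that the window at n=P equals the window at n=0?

4

n=0: window = (3, 1)
n=1: window = (1, 2)
n=2: window = (2, 4)
n=3: window = (4, 3)
n=4: window = (3, 1)
window at n=4 equals window at n=0 → period = 4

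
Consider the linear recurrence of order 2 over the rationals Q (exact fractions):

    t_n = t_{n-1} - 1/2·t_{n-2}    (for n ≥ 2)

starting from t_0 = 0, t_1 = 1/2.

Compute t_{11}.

t_2 = 1·1/2 + -1/2·0 = 1/2
t_3 = 1·1/2 + -1/2·1/2 = 1/4
t_4 = 1·1/4 + -1/2·1/2 = 0
t_5 = 1·0 + -1/2·1/4 = -1/8
t_6 = 1·-1/8 + -1/2·0 = -1/8
t_7 = 1·-1/8 + -1/2·-1/8 = -1/16
t_8 = 1·-1/16 + -1/2·-1/8 = 0
t_9 = 1·0 + -1/2·-1/16 = 1/32
t_10 = 1·1/32 + -1/2·0 = 1/32
t_11 = 1·1/32 + -1/2·1/32 = 1/64

1/64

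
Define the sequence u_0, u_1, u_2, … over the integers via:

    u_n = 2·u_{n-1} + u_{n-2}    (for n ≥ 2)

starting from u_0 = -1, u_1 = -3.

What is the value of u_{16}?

-1607521

u_2 = 2·-3 + 1·-1 = -7
u_3 = 2·-7 + 1·-3 = -17
u_4 = 2·-17 + 1·-7 = -41
u_5 = 2·-41 + 1·-17 = -99
u_6 = 2·-99 + 1·-41 = -239
u_7 = 2·-239 + 1·-99 = -577
u_8 = 2·-577 + 1·-239 = -1393
u_9 = 2·-1393 + 1·-577 = -3363
u_10 = 2·-3363 + 1·-1393 = -8119
u_11 = 2·-8119 + 1·-3363 = -19601
u_12 = 2·-19601 + 1·-8119 = -47321
u_13 = 2·-47321 + 1·-19601 = -114243
u_14 = 2·-114243 + 1·-47321 = -275807
u_15 = 2·-275807 + 1·-114243 = -665857
u_16 = 2·-665857 + 1·-275807 = -1607521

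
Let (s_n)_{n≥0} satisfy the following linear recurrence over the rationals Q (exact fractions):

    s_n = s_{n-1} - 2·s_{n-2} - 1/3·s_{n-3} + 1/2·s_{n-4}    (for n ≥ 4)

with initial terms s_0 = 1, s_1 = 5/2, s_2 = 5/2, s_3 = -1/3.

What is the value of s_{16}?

261175/1296

s_4 = 1·-1/3 + -2·5/2 + -1/3·5/2 + 1/2·1 = -17/3
s_5 = 1·-17/3 + -2·-1/3 + -1/3·5/2 + 1/2·5/2 = -55/12
s_6 = 1·-55/12 + -2·-17/3 + -1/3·-1/3 + 1/2·5/2 = 73/9
s_7 = 1·73/9 + -2·-55/12 + -1/3·-17/3 + 1/2·-1/3 = 19
s_8 = 1·19 + -2·73/9 + -1/3·-55/12 + 1/2·-17/3 = 53/36
s_9 = 1·53/36 + -2·19 + -1/3·73/9 + 1/2·-55/12 = -8969/216
s_10 = 1·-8969/216 + -2·53/36 + -1/3·19 + 1/2·73/9 = -10097/216
s_11 = 1·-10097/216 + -2·-8969/216 + -1/3·53/36 + 1/2·19 = 9787/216
s_12 = 1·9787/216 + -2·-10097/216 + -1/3·-8969/216 + 1/2·53/36 = 99389/648
s_13 = 1·99389/648 + -2·9787/216 + -1/3·-10097/216 + 1/2·-8969/216 = 74621/1296
s_14 = 1·74621/1296 + -2·99389/648 + -1/3·9787/216 + 1/2·-10097/216 = -23300/81
s_15 = 1·-23300/81 + -2·74621/1296 + -1/3·99389/648 + 1/2·9787/216 = -1676821/3888
s_16 = 1·-1676821/3888 + -2·-23300/81 + -1/3·74621/1296 + 1/2·99389/648 = 261175/1296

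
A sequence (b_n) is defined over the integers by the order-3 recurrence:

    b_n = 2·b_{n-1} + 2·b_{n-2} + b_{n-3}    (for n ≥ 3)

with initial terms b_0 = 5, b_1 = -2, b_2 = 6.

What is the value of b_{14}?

b_3 = 2·6 + 2·-2 + 1·5 = 13
b_4 = 2·13 + 2·6 + 1·-2 = 36
b_5 = 2·36 + 2·13 + 1·6 = 104
b_6 = 2·104 + 2·36 + 1·13 = 293
b_7 = 2·293 + 2·104 + 1·36 = 830
b_8 = 2·830 + 2·293 + 1·104 = 2350
b_9 = 2·2350 + 2·830 + 1·293 = 6653
b_10 = 2·6653 + 2·2350 + 1·830 = 18836
b_11 = 2·18836 + 2·6653 + 1·2350 = 53328
b_12 = 2·53328 + 2·18836 + 1·6653 = 150981
b_13 = 2·150981 + 2·53328 + 1·18836 = 427454
b_14 = 2·427454 + 2·150981 + 1·53328 = 1210198

1210198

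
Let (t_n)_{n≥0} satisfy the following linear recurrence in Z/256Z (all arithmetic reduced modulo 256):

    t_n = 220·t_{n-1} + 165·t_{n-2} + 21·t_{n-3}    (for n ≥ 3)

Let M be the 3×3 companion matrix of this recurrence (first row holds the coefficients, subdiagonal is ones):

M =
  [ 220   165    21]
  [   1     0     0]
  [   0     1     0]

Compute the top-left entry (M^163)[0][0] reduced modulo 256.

(M^163)[0][0] is the top entry after applying M 163 times to the unit state (1, 0, 0). Equivalently it is h_{165} for the auxiliary sequence (h_n) obeying the same recurrence with h_2 = 1 and h_i = 0 for 0 ≤ i < 2:
h_3 = 220·1 + 165·0 + 21·0 = 220
h_4 = 220·220 + 165·1 + 21·0 = 181
h_5 = 220·181 + 165·220 + 21·1 = 109
h_6 = 220·109 + 165·181 + 21·220 = 97
h_7 = 220·97 + 165·109 + 21·181 = 118
h_8 = 220·118 + 165·97 + 21·109 = 222
Continuing the recurrence:
  h_9 = 203;  h_10 = 56;  h_11 = 45;  h_12 = 107;  h_13 = 141;  h_14 = 212
  h_15 = 216;  h_16 = 213;  h_17 = 168;  h_18 = 97;  h_19 = 29;  h_20 = 57
  h_21 = 162;  h_22 = 86;  h_23 = 255;  h_24 = 220;  h_25 = 121;  h_26 = 179
  h_27 = 221;  h_28 = 56;  h_29 = 64;  h_30 = 57;  h_31 = 212;  h_32 = 45
  h_33 = 253;  h_34 = 209;  h_35 = 94;  h_36 = 62;  h_37 = 3;  h_38 = 64
  h_39 = 5;  h_40 = 203;  h_41 = 237;  h_42 = 236;  h_43 = 56;  h_44 = 173
  h_45 = 32;  h_46 = 153;  h_47 = 77;  h_48 = 105;  h_49 = 106;  h_50 = 22
  h_51 = 215;  h_52 = 164;  h_53 = 81;  h_54 = 243;  h_55 = 125;  h_56 = 176
  h_57 = 192;  h_58 = 177;  h_59 = 76;  h_60 = 37;  h_61 = 77;  h_62 = 65
  h_63 = 134;  h_64 = 94;  h_65 = 123;  h_66 = 72;  h_67 = 221;  h_68 = 107
  h_69 = 77;  h_70 = 68;  h_71 = 216;  h_72 = 197;  h_73 = 24;  h_74 = 81
  h_75 = 61;  h_76 = 153;  h_77 = 114;  h_78 = 150;  h_79 = 239;  h_80 = 108
  h_81 = 41;  h_82 = 115;  h_83 = 29;  h_84 = 104;  h_85 = 128;  h_86 = 105
  h_87 = 68;  h_88 = 157;  h_89 = 93;  h_90 = 177;  h_91 = 238;  h_92 = 62
  h_93 = 51;  h_94 = 80;  h_95 = 181;  h_96 = 75;  h_97 = 173;  h_98 = 220
  h_99 = 184;  h_100 = 29;  h_101 = 144;  h_102 = 137;  h_103 = 237;  h_104 = 201
  h_105 = 186;  h_106 = 214;  h_107 = 71;  h_108 = 52;  h_109 = 1;  h_110 = 51
  h_111 = 189;  h_112 = 96;  h_113 = 128;  h_114 = 97;  h_115 = 188;  h_116 = 149
  h_117 = 45;  h_118 = 33;  h_119 = 150;  h_120 = 222;  h_121 = 43;  h_122 = 88
  h_123 = 141;  h_124 = 107;  h_125 = 13;  h_126 = 180;  h_127 = 216;  h_128 = 181
  h_129 = 136;  h_130 = 65;  h_131 = 93;  h_132 = 249;  h_133 = 66;  h_134 = 214
  h_135 = 223;  h_136 = 252;  h_137 = 217;  h_138 = 51;  h_139 = 93;  h_140 = 152
  h_141 = 192;  h_142 = 153;  h_143 = 180;  h_144 = 13;  h_145 = 189;  h_146 = 145
  h_147 = 126;  h_148 = 62;  h_149 = 99;  h_150 = 96;  h_151 = 101;  h_152 = 203
  h_153 = 109;  h_154 = 204;  h_155 = 56;  h_156 = 141;  h_157 = 0;  h_158 = 121
  h_159 = 141;  h_160 = 41;  h_161 = 10;  h_162 = 150;  h_163 = 183
h_164 = 220·183 + 165·150 + 21·10 = 196
h_165 = 220·196 + 165·183 + 21·150 = 177

177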